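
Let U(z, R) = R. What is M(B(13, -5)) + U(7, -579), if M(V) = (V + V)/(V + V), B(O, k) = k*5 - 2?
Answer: -578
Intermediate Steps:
B(O, k) = -2 + 5*k (B(O, k) = 5*k - 2 = -2 + 5*k)
M(V) = 1 (M(V) = (2*V)/((2*V)) = (2*V)*(1/(2*V)) = 1)
M(B(13, -5)) + U(7, -579) = 1 - 579 = -578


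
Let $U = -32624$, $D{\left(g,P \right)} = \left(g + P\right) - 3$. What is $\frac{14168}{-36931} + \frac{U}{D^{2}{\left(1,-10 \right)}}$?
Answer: $- \frac{75429821}{332379} \approx -226.94$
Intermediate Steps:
$D{\left(g,P \right)} = -3 + P + g$ ($D{\left(g,P \right)} = \left(P + g\right) - 3 = -3 + P + g$)
$\frac{14168}{-36931} + \frac{U}{D^{2}{\left(1,-10 \right)}} = \frac{14168}{-36931} - \frac{32624}{\left(-3 - 10 + 1\right)^{2}} = 14168 \left(- \frac{1}{36931}\right) - \frac{32624}{\left(-12\right)^{2}} = - \frac{14168}{36931} - \frac{32624}{144} = - \frac{14168}{36931} - \frac{2039}{9} = - \frac{75429821}{332379}$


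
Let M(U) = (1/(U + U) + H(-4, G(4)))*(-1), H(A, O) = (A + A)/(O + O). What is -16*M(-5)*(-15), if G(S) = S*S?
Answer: 84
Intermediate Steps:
G(S) = S²
H(A, O) = A/O (H(A, O) = (2*A)/((2*O)) = (2*A)*(1/(2*O)) = A/O)
M(U) = ¼ - 1/(2*U) (M(U) = (1/(U + U) - 4/(4²))*(-1) = (1/(2*U) - 4/16)*(-1) = (1/(2*U) - 4*1/16)*(-1) = (1/(2*U) - ¼)*(-1) = (-¼ + 1/(2*U))*(-1) = ¼ - 1/(2*U))
-16*M(-5)*(-15) = -4*(-2 - 5)/(-5)*(-15) = -4*(-1)*(-7)/5*(-15) = -16*7/20*(-15) = -28/5*(-15) = 84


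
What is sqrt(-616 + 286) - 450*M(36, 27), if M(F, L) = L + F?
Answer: -28350 + I*sqrt(330) ≈ -28350.0 + 18.166*I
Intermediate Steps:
M(F, L) = F + L
sqrt(-616 + 286) - 450*M(36, 27) = sqrt(-616 + 286) - 450*(36 + 27) = sqrt(-330) - 450*63 = I*sqrt(330) - 28350 = -28350 + I*sqrt(330)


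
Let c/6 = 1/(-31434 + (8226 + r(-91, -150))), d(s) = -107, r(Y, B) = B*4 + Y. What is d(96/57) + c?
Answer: -2557199/23899 ≈ -107.00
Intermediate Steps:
r(Y, B) = Y + 4*B (r(Y, B) = 4*B + Y = Y + 4*B)
c = -6/23899 (c = 6/(-31434 + (8226 + (-91 + 4*(-150)))) = 6/(-31434 + (8226 + (-91 - 600))) = 6/(-31434 + (8226 - 691)) = 6/(-31434 + 7535) = 6/(-23899) = 6*(-1/23899) = -6/23899 ≈ -0.00025106)
d(96/57) + c = -107 - 6/23899 = -2557199/23899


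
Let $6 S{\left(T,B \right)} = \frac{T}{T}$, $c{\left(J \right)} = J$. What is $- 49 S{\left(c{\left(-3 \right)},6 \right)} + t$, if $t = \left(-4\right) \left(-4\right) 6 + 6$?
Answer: $\frac{563}{6} \approx 93.833$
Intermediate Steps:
$S{\left(T,B \right)} = \frac{1}{6}$ ($S{\left(T,B \right)} = \frac{T \frac{1}{T}}{6} = \frac{1}{6} \cdot 1 = \frac{1}{6}$)
$t = 102$ ($t = 16 \cdot 6 + 6 = 96 + 6 = 102$)
$- 49 S{\left(c{\left(-3 \right)},6 \right)} + t = \left(-49\right) \frac{1}{6} + 102 = - \frac{49}{6} + 102 = \frac{563}{6}$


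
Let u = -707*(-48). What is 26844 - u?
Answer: -7092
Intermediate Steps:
u = 33936
26844 - u = 26844 - 1*33936 = 26844 - 33936 = -7092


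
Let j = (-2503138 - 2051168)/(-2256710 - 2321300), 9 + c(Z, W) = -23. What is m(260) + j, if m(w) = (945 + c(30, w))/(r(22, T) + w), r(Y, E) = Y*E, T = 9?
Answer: 3132797639/1048364290 ≈ 2.9883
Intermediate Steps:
r(Y, E) = E*Y
c(Z, W) = -32 (c(Z, W) = -9 - 23 = -32)
j = 2277153/2289005 (j = -4554306/(-4578010) = -4554306*(-1/4578010) = 2277153/2289005 ≈ 0.99482)
m(w) = 913/(198 + w) (m(w) = (945 - 32)/(9*22 + w) = 913/(198 + w))
m(260) + j = 913/(198 + 260) + 2277153/2289005 = 913/458 + 2277153/2289005 = 3132797639/1048364290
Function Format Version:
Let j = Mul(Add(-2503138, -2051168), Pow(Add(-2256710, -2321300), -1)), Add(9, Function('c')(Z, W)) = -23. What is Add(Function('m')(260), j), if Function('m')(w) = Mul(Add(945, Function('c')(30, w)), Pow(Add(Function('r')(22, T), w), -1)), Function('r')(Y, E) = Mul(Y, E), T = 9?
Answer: Rational(3132797639, 1048364290) ≈ 2.9883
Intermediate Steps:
Function('r')(Y, E) = Mul(E, Y)
Function('c')(Z, W) = -32 (Function('c')(Z, W) = Add(-9, -23) = -32)
j = Rational(2277153, 2289005) (j = Mul(-4554306, Pow(-4578010, -1)) = Mul(-4554306, Rational(-1, 4578010)) = Rational(2277153, 2289005) ≈ 0.99482)
Function('m')(w) = Mul(913, Pow(Add(198, w), -1)) (Function('m')(w) = Mul(Add(945, -32), Pow(Add(Mul(9, 22), w), -1)) = Mul(913, Pow(Add(198, w), -1)))
Add(Function('m')(260), j) = Add(Mul(913, Pow(Add(198, 260), -1)), Rational(2277153, 2289005)) = Add(Mul(913, Pow(458, -1)), Rational(2277153, 2289005)) = Add(Mul(913, Rational(1, 458)), Rational(2277153, 2289005)) = Add(Rational(913, 458), Rational(2277153, 2289005)) = Rational(3132797639, 1048364290)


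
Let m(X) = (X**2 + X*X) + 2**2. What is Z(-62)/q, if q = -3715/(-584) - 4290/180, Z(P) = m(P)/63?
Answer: -1497376/214277 ≈ -6.9880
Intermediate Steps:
m(X) = 4 + 2*X**2 (m(X) = (X**2 + X**2) + 4 = 2*X**2 + 4 = 4 + 2*X**2)
Z(P) = 4/63 + 2*P**2/63 (Z(P) = (4 + 2*P**2)/63 = (4 + 2*P**2)*(1/63) = 4/63 + 2*P**2/63)
q = -30611/1752 (q = -3715*(-1/584) - 4290*1/180 = 3715/584 - 143/6 = -30611/1752 ≈ -17.472)
Z(-62)/q = (4/63 + (2/63)*(-62)**2)/(-30611/1752) = (4/63 + (2/63)*3844)*(-1752/30611) = (4/63 + 7688/63)*(-1752/30611) = (2564/21)*(-1752/30611) = -1497376/214277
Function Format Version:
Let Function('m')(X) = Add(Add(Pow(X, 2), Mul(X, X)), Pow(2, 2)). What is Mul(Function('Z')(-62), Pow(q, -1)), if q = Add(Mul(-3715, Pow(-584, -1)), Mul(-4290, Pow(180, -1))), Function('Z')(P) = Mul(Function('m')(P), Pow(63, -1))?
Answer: Rational(-1497376, 214277) ≈ -6.9880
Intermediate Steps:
Function('m')(X) = Add(4, Mul(2, Pow(X, 2))) (Function('m')(X) = Add(Add(Pow(X, 2), Pow(X, 2)), 4) = Add(Mul(2, Pow(X, 2)), 4) = Add(4, Mul(2, Pow(X, 2))))
Function('Z')(P) = Add(Rational(4, 63), Mul(Rational(2, 63), Pow(P, 2))) (Function('Z')(P) = Mul(Add(4, Mul(2, Pow(P, 2))), Pow(63, -1)) = Mul(Add(4, Mul(2, Pow(P, 2))), Rational(1, 63)) = Add(Rational(4, 63), Mul(Rational(2, 63), Pow(P, 2))))
q = Rational(-30611, 1752) (q = Add(Mul(-3715, Rational(-1, 584)), Mul(-4290, Rational(1, 180))) = Add(Rational(3715, 584), Rational(-143, 6)) = Rational(-30611, 1752) ≈ -17.472)
Mul(Function('Z')(-62), Pow(q, -1)) = Mul(Add(Rational(4, 63), Mul(Rational(2, 63), Pow(-62, 2))), Pow(Rational(-30611, 1752), -1)) = Mul(Add(Rational(4, 63), Mul(Rational(2, 63), 3844)), Rational(-1752, 30611)) = Mul(Add(Rational(4, 63), Rational(7688, 63)), Rational(-1752, 30611)) = Mul(Rational(2564, 21), Rational(-1752, 30611)) = Rational(-1497376, 214277)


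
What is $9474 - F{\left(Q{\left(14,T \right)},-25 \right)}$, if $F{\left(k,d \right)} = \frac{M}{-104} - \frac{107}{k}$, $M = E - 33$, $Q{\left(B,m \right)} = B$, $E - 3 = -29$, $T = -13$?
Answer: $\frac{6902223}{728} \approx 9481.1$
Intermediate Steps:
$E = -26$ ($E = 3 - 29 = -26$)
$M = -59$ ($M = -26 - 33 = -59$)
$F{\left(k,d \right)} = \frac{59}{104} - \frac{107}{k}$ ($F{\left(k,d \right)} = - \frac{59}{-104} - \frac{107}{k} = \left(-59\right) \left(- \frac{1}{104}\right) - \frac{107}{k} = \frac{59}{104} - \frac{107}{k}$)
$9474 - F{\left(Q{\left(14,T \right)},-25 \right)} = 9474 - \left(\frac{59}{104} - \frac{107}{14}\right) = 9474 - - \frac{5151}{728} = 9474 + \frac{5151}{728} = \frac{6902223}{728}$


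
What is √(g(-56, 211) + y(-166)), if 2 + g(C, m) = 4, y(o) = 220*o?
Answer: 31*I*√38 ≈ 191.1*I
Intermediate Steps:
g(C, m) = 2 (g(C, m) = -2 + 4 = 2)
√(g(-56, 211) + y(-166)) = √(2 + 220*(-166)) = √(2 - 36520) = √(-36518) = 31*I*√38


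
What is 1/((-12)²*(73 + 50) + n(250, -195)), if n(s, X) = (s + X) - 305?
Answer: 1/17462 ≈ 5.7267e-5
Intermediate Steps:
n(s, X) = -305 + X + s (n(s, X) = (X + s) - 305 = -305 + X + s)
1/((-12)²*(73 + 50) + n(250, -195)) = 1/((-12)²*(73 + 50) + (-305 - 195 + 250)) = 1/(144*123 - 250) = 1/(17712 - 250) = 1/17462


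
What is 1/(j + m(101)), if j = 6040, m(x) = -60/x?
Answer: 101/609980 ≈ 0.00016558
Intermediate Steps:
1/(j + m(101)) = 1/(6040 - 60/101) = 1/(609980/101) = 101/609980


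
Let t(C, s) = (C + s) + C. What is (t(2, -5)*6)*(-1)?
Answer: 6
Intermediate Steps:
t(C, s) = s + 2*C
(t(2, -5)*6)*(-1) = ((-5 + 2*2)*6)*(-1) = ((-5 + 4)*6)*(-1) = -1*6*(-1) = -6*(-1) = 6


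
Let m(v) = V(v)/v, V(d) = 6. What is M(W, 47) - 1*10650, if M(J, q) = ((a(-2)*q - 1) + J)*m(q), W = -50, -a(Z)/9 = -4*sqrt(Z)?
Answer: -500856/47 + 216*I*sqrt(2) ≈ -10657.0 + 305.47*I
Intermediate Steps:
a(Z) = 36*sqrt(Z) (a(Z) = -(-36)*sqrt(Z) = 36*sqrt(Z))
m(v) = 6/v
M(J, q) = 6*(-1 + J + 36*I*q*sqrt(2))/q (M(J, q) = (((36*sqrt(-2))*q - 1) + J)*(6/q) = (((36*(I*sqrt(2)))*q - 1) + J)*(6/q) = (((36*I*sqrt(2))*q - 1) + J)*(6/q) = ((36*I*q*sqrt(2) - 1) + J)*(6/q) = ((-1 + 36*I*q*sqrt(2)) + J)*(6/q) = (-1 + J + 36*I*q*sqrt(2))*(6/q) = 6*(-1 + J + 36*I*q*sqrt(2))/q)
M(W, 47) - 1*10650 = 6*(-1 - 50 + 36*I*47*sqrt(2))/47 - 1*10650 = 6*(1/47)*(-1 - 50 + 1692*I*sqrt(2)) - 10650 = 6*(1/47)*(-51 + 1692*I*sqrt(2)) - 10650 = (-306/47 + 216*I*sqrt(2)) - 10650 = -500856/47 + 216*I*sqrt(2)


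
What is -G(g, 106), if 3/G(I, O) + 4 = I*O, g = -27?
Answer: 3/2866 ≈ 0.0010468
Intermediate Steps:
G(I, O) = 3/(-4 + I*O)
-G(g, 106) = -3/(-4 - 27*106) = -3/(-4 - 2862) = -3/(-2866) = -3*(-1)/2866 = -1*(-3/2866) = 3/2866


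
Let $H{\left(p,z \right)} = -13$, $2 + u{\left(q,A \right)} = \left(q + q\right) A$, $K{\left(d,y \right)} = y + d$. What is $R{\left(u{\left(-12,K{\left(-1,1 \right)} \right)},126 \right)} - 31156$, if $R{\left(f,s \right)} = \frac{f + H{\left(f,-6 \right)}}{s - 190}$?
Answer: $- \frac{1993969}{64} \approx -31156.0$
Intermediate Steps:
$K{\left(d,y \right)} = d + y$
$u{\left(q,A \right)} = -2 + 2 A q$ ($u{\left(q,A \right)} = -2 + \left(q + q\right) A = -2 + 2 q A = -2 + 2 A q$)
$R{\left(f,s \right)} = \frac{-13 + f}{-190 + s}$ ($R{\left(f,s \right)} = \frac{f - 13}{s - 190} = \frac{-13 + f}{-190 + s}$)
$R{\left(u{\left(-12,K{\left(-1,1 \right)} \right)},126 \right)} - 31156 = \frac{-13 - \left(2 - 2 \left(-1 + 1\right) \left(-12\right)\right)}{-190 + 126} - 31156 = \frac{-13 - \left(2 + 0 \left(-12\right)\right)}{-64} - 31156 = - \frac{-13 + \left(-2 + 0\right)}{64} - 31156 = - \frac{-13 - 2}{64} - 31156 = \left(- \frac{1}{64}\right) \left(-15\right) - 31156 = \frac{15}{64} - 31156 = - \frac{1993969}{64}$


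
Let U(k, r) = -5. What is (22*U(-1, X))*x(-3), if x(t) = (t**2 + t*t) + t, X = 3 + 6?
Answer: -1650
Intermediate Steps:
X = 9
x(t) = t + 2*t**2 (x(t) = (t**2 + t**2) + t = 2*t**2 + t = t + 2*t**2)
(22*U(-1, X))*x(-3) = (22*(-5))*(-3*(1 + 2*(-3))) = -(-330)*(1 - 6) = -(-330)*(-5) = -110*15 = -1650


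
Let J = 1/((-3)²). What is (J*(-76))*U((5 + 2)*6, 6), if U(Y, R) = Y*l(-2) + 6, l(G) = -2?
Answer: 1976/3 ≈ 658.67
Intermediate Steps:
U(Y, R) = 6 - 2*Y (U(Y, R) = Y*(-2) + 6 = -2*Y + 6 = 6 - 2*Y)
J = ⅑ (J = 1/9 = ⅑ ≈ 0.11111)
(J*(-76))*U((5 + 2)*6, 6) = ((⅑)*(-76))*(6 - 2*(5 + 2)*6) = -76*(6 - 14*6)/9 = -76*(6 - 2*42)/9 = -76*(6 - 84)/9 = -76/9*(-78) = 1976/3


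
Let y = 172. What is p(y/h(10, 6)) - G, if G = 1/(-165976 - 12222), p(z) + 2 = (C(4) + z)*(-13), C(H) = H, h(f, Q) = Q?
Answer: -228093437/534594 ≈ -426.67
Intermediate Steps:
p(z) = -54 - 13*z (p(z) = -2 + (4 + z)*(-13) = -2 + (-52 - 13*z) = -54 - 13*z)
G = -1/178198 (G = 1/(-178198) = -1/178198 ≈ -5.6117e-6)
p(y/h(10, 6)) - G = (-54 - 2236/6) - 1*(-1/178198) = (-54 - 2236/6) + 1/178198 = (-54 - 13*86/3) + 1/178198 = (-54 - 1118/3) + 1/178198 = -1280/3 + 1/178198 = -228093437/534594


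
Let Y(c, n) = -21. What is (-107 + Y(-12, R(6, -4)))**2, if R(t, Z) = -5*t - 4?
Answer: 16384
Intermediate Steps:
R(t, Z) = -4 - 5*t
(-107 + Y(-12, R(6, -4)))**2 = (-107 - 21)**2 = (-128)**2 = 16384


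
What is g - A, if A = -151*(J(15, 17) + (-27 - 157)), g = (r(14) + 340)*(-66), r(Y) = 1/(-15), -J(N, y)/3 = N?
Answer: -285073/5 ≈ -57015.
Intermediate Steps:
J(N, y) = -3*N
r(Y) = -1/15
g = -112178/5 (g = (-1/15 + 340)*(-66) = (5099/15)*(-66) = -112178/5 ≈ -22436.)
A = 34579 (A = -151*(-3*15 + (-27 - 157)) = -151*(-45 - 184) = -151*(-229) = 34579)
g - A = -112178/5 - 1*34579 = -112178/5 - 34579 = -285073/5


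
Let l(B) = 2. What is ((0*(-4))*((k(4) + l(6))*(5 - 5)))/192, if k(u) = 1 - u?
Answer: 0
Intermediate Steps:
((0*(-4))*((k(4) + l(6))*(5 - 5)))/192 = ((0*(-4))*(((1 - 1*4) + 2)*(5 - 5)))/192 = (0*(((1 - 4) + 2)*0))*(1/192) = (0*((-3 + 2)*0))*(1/192) = (0*(-1*0))*(1/192) = (0*0)*(1/192) = 0*(1/192) = 0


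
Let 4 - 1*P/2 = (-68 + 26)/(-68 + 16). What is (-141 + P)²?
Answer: 3062500/169 ≈ 18121.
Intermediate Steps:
P = 83/13 (P = 8 - 2*(-68 + 26)/(-68 + 16) = 8 - (-84)/(-52) = 8 - (-84)*(-1)/52 = 8 - 2*21/26 = 8 - 21/13 = 83/13 ≈ 6.3846)
(-141 + P)² = (-141 + 83/13)² = (-1750/13)² = 3062500/169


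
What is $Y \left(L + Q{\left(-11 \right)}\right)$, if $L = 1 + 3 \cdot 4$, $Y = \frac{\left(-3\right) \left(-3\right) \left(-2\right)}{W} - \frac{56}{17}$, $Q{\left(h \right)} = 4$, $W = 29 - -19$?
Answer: $- \frac{499}{8} \approx -62.375$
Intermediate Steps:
$W = 48$ ($W = 29 + 19 = 48$)
$Y = - \frac{499}{136}$ ($Y = \frac{\left(-3\right) \left(-3\right) \left(-2\right)}{48} - \frac{56}{17} = 9 \left(-2\right) \frac{1}{48} - \frac{56}{17} = \left(-18\right) \frac{1}{48} - \frac{56}{17} = - \frac{3}{8} - \frac{56}{17} = - \frac{499}{136} \approx -3.6691$)
$L = 13$ ($L = 1 + 12 = 13$)
$Y \left(L + Q{\left(-11 \right)}\right) = - \frac{499 \left(13 + 4\right)}{136} = \left(- \frac{499}{136}\right) 17 = - \frac{499}{8}$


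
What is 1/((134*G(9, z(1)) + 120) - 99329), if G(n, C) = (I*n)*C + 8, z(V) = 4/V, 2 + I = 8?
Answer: -1/69193 ≈ -1.4452e-5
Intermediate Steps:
I = 6 (I = -2 + 8 = 6)
G(n, C) = 8 + 6*C*n (G(n, C) = (6*n)*C + 8 = 6*C*n + 8 = 8 + 6*C*n)
1/((134*G(9, z(1)) + 120) - 99329) = 1/((134*(8 + 6*(4/1)*9) + 120) - 99329) = 1/((134*(8 + 6*(4*1)*9) + 120) - 99329) = 1/((134*(8 + 6*4*9) + 120) - 99329) = 1/((134*(8 + 216) + 120) - 99329) = 1/((134*224 + 120) - 99329) = 1/((30016 + 120) - 99329) = 1/(30136 - 99329) = 1/(-69193) = -1/69193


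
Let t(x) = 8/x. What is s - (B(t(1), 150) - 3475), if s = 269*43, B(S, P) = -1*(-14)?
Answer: 15028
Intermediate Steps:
B(S, P) = 14
s = 11567
s - (B(t(1), 150) - 3475) = 11567 - (14 - 3475) = 11567 - 1*(-3461) = 11567 + 3461 = 15028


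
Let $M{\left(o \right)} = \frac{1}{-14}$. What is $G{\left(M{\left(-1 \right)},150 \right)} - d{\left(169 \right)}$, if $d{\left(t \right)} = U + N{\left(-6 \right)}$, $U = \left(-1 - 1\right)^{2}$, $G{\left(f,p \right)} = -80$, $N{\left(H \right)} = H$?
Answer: $-78$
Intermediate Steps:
$M{\left(o \right)} = - \frac{1}{14}$
$U = 4$ ($U = \left(-2\right)^{2} = 4$)
$d{\left(t \right)} = -2$ ($d{\left(t \right)} = 4 - 6 = -2$)
$G{\left(M{\left(-1 \right)},150 \right)} - d{\left(169 \right)} = -80 - -2 = -80 + 2 = -78$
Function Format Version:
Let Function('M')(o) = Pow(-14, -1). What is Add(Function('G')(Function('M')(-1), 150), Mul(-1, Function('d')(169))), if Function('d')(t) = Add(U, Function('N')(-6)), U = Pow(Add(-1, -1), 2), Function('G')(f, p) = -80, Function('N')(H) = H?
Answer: -78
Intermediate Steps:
Function('M')(o) = Rational(-1, 14)
U = 4 (U = Pow(-2, 2) = 4)
Function('d')(t) = -2 (Function('d')(t) = Add(4, -6) = -2)
Add(Function('G')(Function('M')(-1), 150), Mul(-1, Function('d')(169))) = Add(-80, Mul(-1, -2)) = Add(-80, 2) = -78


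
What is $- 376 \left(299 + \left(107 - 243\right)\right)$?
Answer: $-61288$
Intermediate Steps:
$- 376 \left(299 + \left(107 - 243\right)\right) = - 376 \left(299 - 136\right) = \left(-376\right) 163 = -61288$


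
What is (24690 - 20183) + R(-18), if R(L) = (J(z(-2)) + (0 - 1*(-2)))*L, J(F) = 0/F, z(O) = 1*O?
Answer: 4471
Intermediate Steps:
z(O) = O
J(F) = 0
R(L) = 2*L (R(L) = (0 + (0 - 1*(-2)))*L = (0 + (0 + 2))*L = (0 + 2)*L = 2*L)
(24690 - 20183) + R(-18) = (24690 - 20183) + 2*(-18) = 4507 - 36 = 4471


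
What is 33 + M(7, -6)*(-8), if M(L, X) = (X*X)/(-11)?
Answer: 651/11 ≈ 59.182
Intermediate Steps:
M(L, X) = -X²/11 (M(L, X) = X²*(-1/11) = -X²/11)
33 + M(7, -6)*(-8) = 33 - 1/11*(-6)²*(-8) = 33 - 1/11*36*(-8) = 33 - 36/11*(-8) = 33 + 288/11 = 651/11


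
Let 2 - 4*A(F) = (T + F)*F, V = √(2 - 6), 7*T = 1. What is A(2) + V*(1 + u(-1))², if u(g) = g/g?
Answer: -4/7 + 8*I ≈ -0.57143 + 8.0*I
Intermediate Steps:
T = ⅐ (T = (⅐)*1 = ⅐ ≈ 0.14286)
V = 2*I (V = √(-4) = 2*I ≈ 2.0*I)
u(g) = 1
A(F) = ½ - F*(⅐ + F)/4 (A(F) = ½ - (⅐ + F)*F/4 = ½ - F*(⅐ + F)/4)
A(2) + V*(1 + u(-1))² = (½ - ¼*2² - 1/28*2) + (2*I)*(1 + 1)² = (½ - ¼*4 - 1/14) + (2*I)*2² = (½ - 1 - 1/14) + (2*I)*4 = -4/7 + 8*I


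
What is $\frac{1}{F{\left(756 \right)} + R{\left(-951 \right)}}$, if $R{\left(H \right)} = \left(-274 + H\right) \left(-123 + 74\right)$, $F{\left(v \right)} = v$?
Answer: $\frac{1}{60781} \approx 1.6453 \cdot 10^{-5}$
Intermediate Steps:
$R{\left(H \right)} = 13426 - 49 H$ ($R{\left(H \right)} = \left(-274 + H\right) \left(-49\right) = 13426 - 49 H$)
$\frac{1}{F{\left(756 \right)} + R{\left(-951 \right)}} = \frac{1}{756 + \left(13426 - -46599\right)} = \frac{1}{756 + \left(13426 + 46599\right)} = \frac{1}{756 + 60025} = \frac{1}{60781}$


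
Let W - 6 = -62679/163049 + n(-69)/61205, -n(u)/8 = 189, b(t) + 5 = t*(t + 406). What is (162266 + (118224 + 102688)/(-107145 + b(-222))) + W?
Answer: 119831057428733951523/738466659915955 ≈ 1.6227e+5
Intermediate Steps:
b(t) = -5 + t*(406 + t) (b(t) = -5 + t*(t + 406) = -5 + t*(406 + t))
n(u) = -1512 (n(u) = -8*189 = -1512)
W = 55793685987/9979414045 (W = 6 + (-62679/163049 - 1512/61205) = 6 - 4082798283/9979414045 = 55793685987/9979414045 ≈ 5.5909)
(162266 + (118224 + 102688)/(-107145 + b(-222))) + W = (162266 + (118224 + 102688)/(-107145 + (-5 + (-222)² + 406*(-222)))) + 55793685987/9979414045 = (162266 + 220912/(-107145 + (-5 + 49284 - 90132))) + 55793685987/9979414045 = (162266 + 220912/(-107145 - 40853)) + 55793685987/9979414045 = (162266 + 220912/(-147998)) + 55793685987/9979414045 = (162266 + 220912*(-1/147998)) + 55793685987/9979414045 = (162266 - 110456/73999) + 55793685987/9979414045 = 12007411278/73999 + 55793685987/9979414045 = 119831057428733951523/738466659915955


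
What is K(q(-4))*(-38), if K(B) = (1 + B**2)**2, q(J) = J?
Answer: -10982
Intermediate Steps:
K(q(-4))*(-38) = (1 + (-4)**2)**2*(-38) = (1 + 16)**2*(-38) = 17**2*(-38) = 289*(-38) = -10982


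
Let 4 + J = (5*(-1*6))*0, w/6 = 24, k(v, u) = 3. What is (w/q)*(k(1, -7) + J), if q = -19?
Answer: 144/19 ≈ 7.5789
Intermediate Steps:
w = 144 (w = 6*24 = 144)
J = -4 (J = -4 + (5*(-1*6))*0 = -4 + (5*(-6))*0 = -4 - 30*0 = -4 + 0 = -4)
(w/q)*(k(1, -7) + J) = (144/(-19))*(3 - 4) = (144*(-1/19))*(-1) = -144/19*(-1) = 144/19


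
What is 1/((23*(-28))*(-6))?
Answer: 1/3864 ≈ 0.00025880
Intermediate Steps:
1/((23*(-28))*(-6)) = 1/(-644*(-6)) = 1/3864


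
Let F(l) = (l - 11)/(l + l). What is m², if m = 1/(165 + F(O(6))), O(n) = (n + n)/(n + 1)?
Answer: 576/15171025 ≈ 3.7967e-5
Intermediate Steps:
O(n) = 2*n/(1 + n) (O(n) = (2*n)/(1 + n) = 2*n/(1 + n))
F(l) = (-11 + l)/(2*l) (F(l) = (-11 + l)/((2*l)) = (-11 + l)*(1/(2*l)) = (-11 + l)/(2*l))
m = 24/3895 (m = 1/(165 + (-11 + 2*6/(1 + 6))/(2*((2*6/(1 + 6))))) = 1/(165 + (-11 + 2*6/7)/(2*((2*6/7)))) = 1/(165 + (-11 + 2*6*(⅐))/(2*((2*6*(⅐))))) = 1/(165 + (-11 + 12/7)/(2*(12/7))) = 1/(165 + (½)*(7/12)*(-65/7)) = 1/(165 - 65/24) = 1/(3895/24) = 24/3895 ≈ 0.0061617)
m² = (24/3895)² = 576/15171025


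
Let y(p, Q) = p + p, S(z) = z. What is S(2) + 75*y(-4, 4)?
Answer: -598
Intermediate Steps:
y(p, Q) = 2*p
S(2) + 75*y(-4, 4) = 2 + 75*(2*(-4)) = 2 + 75*(-8) = 2 - 600 = -598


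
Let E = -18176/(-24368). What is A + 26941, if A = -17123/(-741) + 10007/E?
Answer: 33991068745/841776 ≈ 40380.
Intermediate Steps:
E = 1136/1523 (E = -18176*(-1/24368) = 1136/1523 ≈ 0.74590)
A = 11312781529/841776 (A = -17123/(-741) + 10007/(1136/1523) = -17123*(-1/741) + 10007*(1523/1136) = 17123/741 + 15240661/1136 = 11312781529/841776 ≈ 13439.)
A + 26941 = 11312781529/841776 + 26941 = 33991068745/841776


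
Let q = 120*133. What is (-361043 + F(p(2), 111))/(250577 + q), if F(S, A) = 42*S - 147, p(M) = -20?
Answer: -362030/266537 ≈ -1.3583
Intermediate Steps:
F(S, A) = -147 + 42*S
q = 15960
(-361043 + F(p(2), 111))/(250577 + q) = (-361043 + (-147 + 42*(-20)))/(250577 + 15960) = (-361043 + (-147 - 840))/266537 = (-361043 - 987)*(1/266537) = -362030*1/266537 = -362030/266537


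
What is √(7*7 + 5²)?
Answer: √74 ≈ 8.6023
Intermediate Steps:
√(7*7 + 5²) = √(49 + 25) = √74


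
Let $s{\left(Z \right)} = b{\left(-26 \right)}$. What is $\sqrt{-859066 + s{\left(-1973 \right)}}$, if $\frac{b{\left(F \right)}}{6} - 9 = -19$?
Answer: $i \sqrt{859126} \approx 926.89 i$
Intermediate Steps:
$b{\left(F \right)} = -60$ ($b{\left(F \right)} = 54 + 6 \left(-19\right) = 54 - 114 = -60$)
$s{\left(Z \right)} = -60$
$\sqrt{-859066 + s{\left(-1973 \right)}} = \sqrt{-859066 - 60} = \sqrt{-859126} = i \sqrt{859126}$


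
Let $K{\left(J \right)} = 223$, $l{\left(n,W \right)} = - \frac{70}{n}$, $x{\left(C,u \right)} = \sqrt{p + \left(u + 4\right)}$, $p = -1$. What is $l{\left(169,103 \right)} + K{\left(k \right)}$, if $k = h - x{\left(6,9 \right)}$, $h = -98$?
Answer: $\frac{37617}{169} \approx 222.59$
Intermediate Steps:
$x{\left(C,u \right)} = \sqrt{3 + u}$ ($x{\left(C,u \right)} = \sqrt{-1 + \left(u + 4\right)} = \sqrt{-1 + \left(4 + u\right)} = \sqrt{3 + u}$)
$k = -98 - 2 \sqrt{3}$ ($k = -98 - \sqrt{3 + 9} = -98 - \sqrt{12} = -98 - 2 \sqrt{3} \approx -101.46$)
$l{\left(169,103 \right)} + K{\left(k \right)} = - \frac{70}{169} + 223 = \frac{37617}{169}$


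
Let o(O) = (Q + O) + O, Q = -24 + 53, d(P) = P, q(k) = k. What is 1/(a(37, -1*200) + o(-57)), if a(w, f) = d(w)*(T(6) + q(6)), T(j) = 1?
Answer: 1/174 ≈ 0.0057471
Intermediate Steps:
Q = 29
a(w, f) = 7*w (a(w, f) = w*(1 + 6) = w*7 = 7*w)
o(O) = 29 + 2*O (o(O) = (29 + O) + O = 29 + 2*O)
1/(a(37, -1*200) + o(-57)) = 1/(7*37 + (29 + 2*(-57))) = 1/(259 + (29 - 114)) = 1/(259 - 85) = 1/174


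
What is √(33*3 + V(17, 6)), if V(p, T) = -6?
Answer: √93 ≈ 9.6436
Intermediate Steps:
√(33*3 + V(17, 6)) = √(33*3 - 6) = √(99 - 6) = √93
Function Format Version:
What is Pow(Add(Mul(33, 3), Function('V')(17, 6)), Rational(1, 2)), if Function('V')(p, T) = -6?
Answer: Pow(93, Rational(1, 2)) ≈ 9.6436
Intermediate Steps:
Pow(Add(Mul(33, 3), Function('V')(17, 6)), Rational(1, 2)) = Pow(Add(Mul(33, 3), -6), Rational(1, 2)) = Pow(Add(99, -6), Rational(1, 2)) = Pow(93, Rational(1, 2))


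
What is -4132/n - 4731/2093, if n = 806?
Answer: -479287/64883 ≈ -7.3869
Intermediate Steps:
-4132/n - 4731/2093 = -4132/806 - 4731/2093 = -4132*1/806 - 4731*1/2093 = -2066/403 - 4731/2093 = -479287/64883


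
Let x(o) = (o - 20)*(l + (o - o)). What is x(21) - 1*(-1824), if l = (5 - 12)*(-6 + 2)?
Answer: 1852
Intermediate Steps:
l = 28 (l = -7*(-4) = 28)
x(o) = -560 + 28*o (x(o) = (o - 20)*(28 + (o - o)) = (-20 + o)*(28 + 0) = (-20 + o)*28 = -560 + 28*o)
x(21) - 1*(-1824) = (-560 + 28*21) - 1*(-1824) = (-560 + 588) + 1824 = 28 + 1824 = 1852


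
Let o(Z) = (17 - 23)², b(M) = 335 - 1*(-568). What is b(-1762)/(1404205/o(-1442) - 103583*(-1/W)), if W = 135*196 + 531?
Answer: 97491492/4211625127 ≈ 0.023148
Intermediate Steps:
b(M) = 903 (b(M) = 335 + 568 = 903)
W = 26991 (W = 26460 + 531 = 26991)
o(Z) = 36 (o(Z) = (-6)² = 36)
b(-1762)/(1404205/o(-1442) - 103583*(-1/W)) = 903/(1404205/36 - 103583/((-1*26991))) = 903/(1404205*(1/36) - 103583/(-26991)) = 903/(1404205/36 - 103583*(-1/26991)) = 903/(1404205/36 + 103583/26991) = 903/(4211625127/107964) = 903*(107964/4211625127) = 97491492/4211625127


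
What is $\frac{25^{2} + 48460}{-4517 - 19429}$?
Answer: $- \frac{49085}{23946} \approx -2.0498$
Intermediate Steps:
$\frac{25^{2} + 48460}{-4517 - 19429} = \frac{625 + 48460}{-23946} = 49085 \left(- \frac{1}{23946}\right) = - \frac{49085}{23946}$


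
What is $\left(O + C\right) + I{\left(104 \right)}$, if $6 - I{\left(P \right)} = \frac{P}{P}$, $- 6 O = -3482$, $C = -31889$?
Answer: $- \frac{93911}{3} \approx -31304.0$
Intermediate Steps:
$O = \frac{1741}{3}$ ($O = \left(- \frac{1}{6}\right) \left(-3482\right) = \frac{1741}{3} \approx 580.33$)
$I{\left(P \right)} = 5$ ($I{\left(P \right)} = 6 - \frac{P}{P} = 6 - 1 = 5$)
$\left(O + C\right) + I{\left(104 \right)} = \left(\frac{1741}{3} - 31889\right) + 5 = - \frac{93926}{3} + 5 = - \frac{93911}{3}$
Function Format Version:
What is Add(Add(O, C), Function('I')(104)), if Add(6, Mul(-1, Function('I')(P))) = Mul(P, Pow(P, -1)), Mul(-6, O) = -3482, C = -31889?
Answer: Rational(-93911, 3) ≈ -31304.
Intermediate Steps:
O = Rational(1741, 3) (O = Mul(Rational(-1, 6), -3482) = Rational(1741, 3) ≈ 580.33)
Function('I')(P) = 5 (Function('I')(P) = Add(6, Mul(-1, Mul(P, Pow(P, -1)))) = Add(6, Mul(-1, 1)) = Add(6, -1) = 5)
Add(Add(O, C), Function('I')(104)) = Add(Add(Rational(1741, 3), -31889), 5) = Add(Rational(-93926, 3), 5) = Rational(-93911, 3)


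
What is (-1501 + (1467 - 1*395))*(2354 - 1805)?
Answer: -235521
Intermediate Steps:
(-1501 + (1467 - 1*395))*(2354 - 1805) = (-1501 + (1467 - 395))*549 = (-1501 + 1072)*549 = -429*549 = -235521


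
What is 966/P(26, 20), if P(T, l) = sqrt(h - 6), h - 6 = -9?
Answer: -322*I ≈ -322.0*I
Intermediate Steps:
h = -3 (h = 6 - 9 = -3)
P(T, l) = 3*I (P(T, l) = sqrt(-3 - 6) = sqrt(-9) = 3*I)
966/P(26, 20) = 966/((3*I)) = 966*(-I/3) = -322*I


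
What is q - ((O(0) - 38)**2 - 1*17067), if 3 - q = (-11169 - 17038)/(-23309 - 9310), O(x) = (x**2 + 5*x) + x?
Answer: 509676287/32619 ≈ 15625.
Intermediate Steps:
O(x) = x**2 + 6*x
q = 69650/32619 (q = 3 - (-11169 - 17038)/(-23309 - 9310) = 3 - (-28207)/(-32619) = 3 - (-28207)*(-1)/32619 = 3 - 1*28207/32619 = 3 - 28207/32619 = 69650/32619 ≈ 2.1353)
q - ((O(0) - 38)**2 - 1*17067) = 69650/32619 - ((0*(6 + 0) - 38)**2 - 1*17067) = 69650/32619 - ((0*6 - 38)**2 - 17067) = 69650/32619 - ((0 - 38)**2 - 17067) = 69650/32619 - ((-38)**2 - 17067) = 69650/32619 - (1444 - 17067) = 69650/32619 - 1*(-15623) = 69650/32619 + 15623 = 509676287/32619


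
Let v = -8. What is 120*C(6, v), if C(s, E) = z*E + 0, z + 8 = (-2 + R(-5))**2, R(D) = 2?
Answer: 7680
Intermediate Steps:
z = -8 (z = -8 + (-2 + 2)**2 = -8 + 0**2 = -8 + 0 = -8)
C(s, E) = -8*E (C(s, E) = -8*E + 0 = -8*E)
120*C(6, v) = 120*(-8*(-8)) = 120*64 = 7680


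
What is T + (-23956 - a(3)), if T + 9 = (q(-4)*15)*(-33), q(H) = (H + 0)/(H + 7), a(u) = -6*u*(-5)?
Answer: -23395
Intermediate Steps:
a(u) = 30*u (a(u) = -(-30)*u = 30*u)
q(H) = H/(7 + H)
T = 651 (T = -9 + (-4/(7 - 4)*15)*(-33) = -9 + (-4/3*15)*(-33) = -9 + (-4*⅓*15)*(-33) = -9 - 4/3*15*(-33) = -9 - 20*(-33) = -9 + 660 = 651)
T + (-23956 - a(3)) = 651 + (-23956 - 30*3) = 651 + (-23956 - 1*90) = 651 + (-23956 - 90) = 651 - 24046 = -23395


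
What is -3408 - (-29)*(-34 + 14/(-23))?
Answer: -101468/23 ≈ -4411.6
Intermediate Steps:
-3408 - (-29)*(-34 + 14/(-23)) = -3408 - (-29)*(-34 + 14*(-1/23)) = -3408 - (-29)*(-34 - 14/23) = -3408 - (-29)*(-796)/23 = -3408 - 1*23084/23 = -3408 - 23084/23 = -101468/23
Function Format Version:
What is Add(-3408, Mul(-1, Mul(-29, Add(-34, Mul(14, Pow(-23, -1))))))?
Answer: Rational(-101468, 23) ≈ -4411.6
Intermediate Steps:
Add(-3408, Mul(-1, Mul(-29, Add(-34, Mul(14, Pow(-23, -1)))))) = Add(-3408, Mul(-1, Mul(-29, Add(-34, Mul(14, Rational(-1, 23)))))) = Add(-3408, Mul(-1, Mul(-29, Add(-34, Rational(-14, 23))))) = Add(-3408, Mul(-1, Mul(-29, Rational(-796, 23)))) = Add(-3408, Mul(-1, Rational(23084, 23))) = Add(-3408, Rational(-23084, 23)) = Rational(-101468, 23)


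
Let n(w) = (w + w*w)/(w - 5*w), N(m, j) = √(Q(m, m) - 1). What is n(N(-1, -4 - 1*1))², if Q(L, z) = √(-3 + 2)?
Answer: (1 + √(-1 + I))²/16 ≈ 0.056886 + 0.19984*I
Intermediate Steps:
Q(L, z) = I (Q(L, z) = √(-1) = I)
N(m, j) = √(-1 + I) (N(m, j) = √(I - 1) = √(-1 + I))
n(w) = -(w + w²)/(4*w) (n(w) = (w + w²)/((-4*w)) = (w + w²)*(-1/(4*w)) = -(w + w²)/(4*w))
n(N(-1, -4 - 1*1))² = (-¼ - √(-1 + I)/4)²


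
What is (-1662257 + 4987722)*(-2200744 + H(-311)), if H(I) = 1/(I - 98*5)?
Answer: -5862116217239425/801 ≈ -7.3185e+12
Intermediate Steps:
H(I) = 1/(-490 + I) (H(I) = 1/(I - 490) = 1/(-490 + I))
(-1662257 + 4987722)*(-2200744 + H(-311)) = (-1662257 + 4987722)*(-2200744 + 1/(-490 - 311)) = 3325465*(-2200744 + 1/(-801)) = 3325465*(-2200744 - 1/801) = 3325465*(-1762795945/801) = -5862116217239425/801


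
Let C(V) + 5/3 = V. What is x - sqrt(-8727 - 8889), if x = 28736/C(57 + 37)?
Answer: 86208/277 - 4*I*sqrt(1101) ≈ 311.22 - 132.73*I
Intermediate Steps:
C(V) = -5/3 + V
x = 86208/277 (x = 28736/(-5/3 + (57 + 37)) = 28736/(-5/3 + 94) = 28736/(277/3) = 28736*(3/277) = 86208/277 ≈ 311.22)
x - sqrt(-8727 - 8889) = 86208/277 - sqrt(-8727 - 8889) = 86208/277 - sqrt(-17616) = 86208/277 - 4*I*sqrt(1101)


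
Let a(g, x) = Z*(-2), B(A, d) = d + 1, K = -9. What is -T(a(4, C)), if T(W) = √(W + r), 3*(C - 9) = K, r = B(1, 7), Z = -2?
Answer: -2*√3 ≈ -3.4641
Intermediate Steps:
B(A, d) = 1 + d
r = 8 (r = 1 + 7 = 8)
C = 6 (C = 9 + (⅓)*(-9) = 9 - 3 = 6)
a(g, x) = 4 (a(g, x) = -2*(-2) = 4)
T(W) = √(8 + W) (T(W) = √(W + 8) = √(8 + W))
-T(a(4, C)) = -√(8 + 4) = -√12 = -2*√3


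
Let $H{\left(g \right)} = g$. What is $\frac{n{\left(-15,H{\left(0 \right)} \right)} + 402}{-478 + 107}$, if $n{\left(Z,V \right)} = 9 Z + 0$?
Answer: $- \frac{267}{371} \approx -0.71968$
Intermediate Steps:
$n{\left(Z,V \right)} = 9 Z$
$\frac{n{\left(-15,H{\left(0 \right)} \right)} + 402}{-478 + 107} = \frac{9 \left(-15\right) + 402}{-478 + 107} = \frac{-135 + 402}{-371} = 267 \left(- \frac{1}{371}\right) = - \frac{267}{371}$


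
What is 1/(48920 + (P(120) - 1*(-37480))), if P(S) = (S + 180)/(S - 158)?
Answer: 19/1641450 ≈ 1.1575e-5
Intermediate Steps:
P(S) = (180 + S)/(-158 + S)
1/(48920 + (P(120) - 1*(-37480))) = 1/(48920 + ((180 + 120)/(-158 + 120) - 1*(-37480))) = 1/(48920 + (300/(-38) + 37480)) = 1/(48920 + (-1/38*300 + 37480)) = 1/(48920 + (-150/19 + 37480)) = 1/(48920 + 711970/19) = 1/(1641450/19) = 19/1641450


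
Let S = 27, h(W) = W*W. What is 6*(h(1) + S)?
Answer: 168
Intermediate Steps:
h(W) = W²
6*(h(1) + S) = 6*(1² + 27) = 6*(1 + 27) = 6*28 = 168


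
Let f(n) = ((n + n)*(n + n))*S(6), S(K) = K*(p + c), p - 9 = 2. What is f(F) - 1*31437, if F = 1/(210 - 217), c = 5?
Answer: -1540029/49 ≈ -31429.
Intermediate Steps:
p = 11 (p = 9 + 2 = 11)
F = -⅐ (F = 1/(-7) = -⅐ ≈ -0.14286)
S(K) = 16*K (S(K) = K*(11 + 5) = K*16 = 16*K)
f(n) = 384*n² (f(n) = ((n + n)*(n + n))*(16*6) = ((2*n)*(2*n))*96 = (4*n²)*96 = 384*n²)
f(F) - 1*31437 = 384*(-⅐)² - 1*31437 = 384*(1/49) - 31437 = 384/49 - 31437 = -1540029/49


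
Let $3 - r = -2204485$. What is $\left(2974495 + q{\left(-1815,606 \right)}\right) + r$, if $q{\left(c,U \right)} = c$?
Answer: $5177168$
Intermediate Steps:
$r = 2204488$ ($r = 3 - -2204485 = 3 + 2204485 = 2204488$)
$\left(2974495 + q{\left(-1815,606 \right)}\right) + r = \left(2974495 - 1815\right) + 2204488 = 2972680 + 2204488 = 5177168$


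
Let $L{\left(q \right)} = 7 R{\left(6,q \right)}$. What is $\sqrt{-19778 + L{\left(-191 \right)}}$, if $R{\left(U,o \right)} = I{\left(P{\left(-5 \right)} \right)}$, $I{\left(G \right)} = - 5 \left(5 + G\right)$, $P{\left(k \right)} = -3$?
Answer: $2 i \sqrt{4962} \approx 140.88 i$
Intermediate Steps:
$I{\left(G \right)} = -25 - 5 G$
$R{\left(U,o \right)} = -10$ ($R{\left(U,o \right)} = -25 - -15 = -25 + 15 = -10$)
$L{\left(q \right)} = -70$ ($L{\left(q \right)} = 7 \left(-10\right) = -70$)
$\sqrt{-19778 + L{\left(-191 \right)}} = \sqrt{-19778 - 70} = \sqrt{-19848} = 2 i \sqrt{4962}$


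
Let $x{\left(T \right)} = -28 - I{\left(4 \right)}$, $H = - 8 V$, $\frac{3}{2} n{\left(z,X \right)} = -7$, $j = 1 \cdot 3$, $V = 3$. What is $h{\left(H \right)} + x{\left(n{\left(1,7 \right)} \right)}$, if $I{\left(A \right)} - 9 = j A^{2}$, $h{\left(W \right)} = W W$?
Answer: $491$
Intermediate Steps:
$j = 3$
$n{\left(z,X \right)} = - \frac{14}{3}$ ($n{\left(z,X \right)} = \frac{2}{3} \left(-7\right) = - \frac{14}{3}$)
$H = -24$ ($H = \left(-8\right) 3 = -24$)
$h{\left(W \right)} = W^{2}$
$I{\left(A \right)} = 9 + 3 A^{2}$
$x{\left(T \right)} = -85$ ($x{\left(T \right)} = -28 - \left(9 + 3 \cdot 4^{2}\right) = -28 - \left(9 + 3 \cdot 16\right) = -28 - \left(9 + 48\right) = -28 - 57 = -85$)
$h{\left(H \right)} + x{\left(n{\left(1,7 \right)} \right)} = \left(-24\right)^{2} - 85 = 576 - 85 = 491$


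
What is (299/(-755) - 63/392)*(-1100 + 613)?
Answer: 11463493/42280 ≈ 271.13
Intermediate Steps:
(299/(-755) - 63/392)*(-1100 + 613) = (299*(-1/755) - 63*1/392)*(-487) = (-299/755 - 9/56)*(-487) = -23539/42280*(-487) = 11463493/42280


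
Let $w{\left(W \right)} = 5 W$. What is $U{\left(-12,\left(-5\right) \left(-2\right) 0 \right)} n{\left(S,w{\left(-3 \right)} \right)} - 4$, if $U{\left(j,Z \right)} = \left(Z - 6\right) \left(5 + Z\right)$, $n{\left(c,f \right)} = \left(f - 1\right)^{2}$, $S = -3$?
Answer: $-7684$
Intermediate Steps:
$n{\left(c,f \right)} = \left(-1 + f\right)^{2}$
$U{\left(j,Z \right)} = \left(-6 + Z\right) \left(5 + Z\right)$
$U{\left(-12,\left(-5\right) \left(-2\right) 0 \right)} n{\left(S,w{\left(-3 \right)} \right)} - 4 = \left(-30 + \left(\left(-5\right) \left(-2\right) 0\right)^{2} - \left(-5\right) \left(-2\right) 0\right) \left(-1 + 5 \left(-3\right)\right)^{2} - 4 = \left(-30 + \left(10 \cdot 0\right)^{2} - 10 \cdot 0\right) \left(-1 - 15\right)^{2} - 4 = \left(-30 + 0^{2} - 0\right) \left(-16\right)^{2} - 4 = \left(-30 + 0 + 0\right) 256 - 4 = \left(-30\right) 256 - 4 = -7680 - 4 = -7684$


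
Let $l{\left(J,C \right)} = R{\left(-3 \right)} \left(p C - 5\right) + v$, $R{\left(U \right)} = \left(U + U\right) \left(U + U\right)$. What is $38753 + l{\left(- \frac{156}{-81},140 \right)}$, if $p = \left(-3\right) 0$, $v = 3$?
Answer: $38576$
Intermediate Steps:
$p = 0$
$R{\left(U \right)} = 4 U^{2}$ ($R{\left(U \right)} = 2 U 2 U = 4 U^{2}$)
$l{\left(J,C \right)} = -177$ ($l{\left(J,C \right)} = 4 \left(-3\right)^{2} \left(0 C - 5\right) + 3 = 4 \cdot 9 \left(0 - 5\right) + 3 = 36 \left(-5\right) + 3 = -180 + 3 = -177$)
$38753 + l{\left(- \frac{156}{-81},140 \right)} = 38753 - 177 = 38576$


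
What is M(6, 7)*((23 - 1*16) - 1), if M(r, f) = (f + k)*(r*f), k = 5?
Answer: 3024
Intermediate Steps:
M(r, f) = f*r*(5 + f) (M(r, f) = (f + 5)*(r*f) = (5 + f)*(f*r) = f*r*(5 + f))
M(6, 7)*((23 - 1*16) - 1) = (7*6*(5 + 7))*((23 - 1*16) - 1) = (7*6*12)*((23 - 16) - 1) = 504*(7 - 1) = 504*6 = 3024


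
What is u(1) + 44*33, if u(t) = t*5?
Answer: 1457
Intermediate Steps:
u(t) = 5*t
u(1) + 44*33 = 5*1 + 44*33 = 5 + 1452 = 1457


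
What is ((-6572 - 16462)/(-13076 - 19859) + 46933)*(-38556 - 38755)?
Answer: -119504358744979/32935 ≈ -3.6285e+9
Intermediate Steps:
((-6572 - 16462)/(-13076 - 19859) + 46933)*(-38556 - 38755) = (-23034/(-32935) + 46933)*(-77311) = (-23034*(-1/32935) + 46933)*(-77311) = (23034/32935 + 46933)*(-77311) = (1545761389/32935)*(-77311) = -119504358744979/32935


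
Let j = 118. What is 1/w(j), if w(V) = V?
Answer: 1/118 ≈ 0.0084746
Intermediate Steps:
1/w(j) = 1/118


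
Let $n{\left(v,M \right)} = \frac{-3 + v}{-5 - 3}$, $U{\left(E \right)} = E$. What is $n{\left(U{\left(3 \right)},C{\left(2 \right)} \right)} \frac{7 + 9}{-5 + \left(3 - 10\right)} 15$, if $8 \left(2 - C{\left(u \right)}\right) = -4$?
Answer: $0$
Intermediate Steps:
$C{\left(u \right)} = \frac{5}{2}$ ($C{\left(u \right)} = 2 - - \frac{1}{2} = 2 + \frac{1}{2} = \frac{5}{2}$)
$n{\left(v,M \right)} = \frac{3}{8} - \frac{v}{8}$ ($n{\left(v,M \right)} = \frac{-3 + v}{-8} = \left(-3 + v\right) \left(- \frac{1}{8}\right) = \frac{3}{8} - \frac{v}{8}$)
$n{\left(U{\left(3 \right)},C{\left(2 \right)} \right)} \frac{7 + 9}{-5 + \left(3 - 10\right)} 15 = \left(\frac{3}{8} - \frac{3}{8}\right) \frac{7 + 9}{-5 + \left(3 - 10\right)} 15 = \left(\frac{3}{8} - \frac{3}{8}\right) \frac{16}{-5 + \left(3 - 10\right)} 15 = 0 \frac{16}{-5 - 7} \cdot 15 = 0 \frac{16}{-12} \cdot 15 = 0 \cdot 16 \left(- \frac{1}{12}\right) 15 = 0 \left(- \frac{4}{3}\right) 15 = 0 \cdot 15 = 0$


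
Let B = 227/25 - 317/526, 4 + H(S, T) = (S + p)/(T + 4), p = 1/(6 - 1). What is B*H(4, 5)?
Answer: -1969427/65750 ≈ -29.953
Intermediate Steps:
p = ⅕ (p = 1/5 = ⅕ ≈ 0.20000)
H(S, T) = -4 + (⅕ + S)/(4 + T) (H(S, T) = -4 + (S + ⅕)/(T + 4) = -4 + (⅕ + S)/(4 + T))
B = 111477/13150 (B = 227*(1/25) - 317*1/526 = 227/25 - 317/526 = 111477/13150 ≈ 8.4773)
B*H(4, 5) = 111477*((-79/5 + 4 - 4*5)/(4 + 5))/13150 = 111477*((-79/5 + 4 - 20)/9)/13150 = 111477*((⅑)*(-159/5))/13150 = (111477/13150)*(-53/15) = -1969427/65750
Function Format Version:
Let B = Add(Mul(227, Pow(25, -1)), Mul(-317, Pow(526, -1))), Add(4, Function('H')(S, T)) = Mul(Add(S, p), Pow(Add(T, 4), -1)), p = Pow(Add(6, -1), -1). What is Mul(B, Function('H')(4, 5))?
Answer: Rational(-1969427, 65750) ≈ -29.953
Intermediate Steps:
p = Rational(1, 5) (p = Pow(5, -1) = Rational(1, 5) ≈ 0.20000)
Function('H')(S, T) = Add(-4, Mul(Pow(Add(4, T), -1), Add(Rational(1, 5), S))) (Function('H')(S, T) = Add(-4, Mul(Add(S, Rational(1, 5)), Pow(Add(T, 4), -1))) = Add(-4, Mul(Add(Rational(1, 5), S), Pow(Add(4, T), -1))) = Add(-4, Mul(Pow(Add(4, T), -1), Add(Rational(1, 5), S))))
B = Rational(111477, 13150) (B = Add(Mul(227, Rational(1, 25)), Mul(-317, Rational(1, 526))) = Add(Rational(227, 25), Rational(-317, 526)) = Rational(111477, 13150) ≈ 8.4773)
Mul(B, Function('H')(4, 5)) = Mul(Rational(111477, 13150), Mul(Pow(Add(4, 5), -1), Add(Rational(-79, 5), 4, Mul(-4, 5)))) = Mul(Rational(111477, 13150), Mul(Pow(9, -1), Add(Rational(-79, 5), 4, -20))) = Mul(Rational(111477, 13150), Mul(Rational(1, 9), Rational(-159, 5))) = Mul(Rational(111477, 13150), Rational(-53, 15)) = Rational(-1969427, 65750)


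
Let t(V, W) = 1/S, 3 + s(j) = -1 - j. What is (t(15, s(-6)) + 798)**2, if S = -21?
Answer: 280797049/441 ≈ 6.3673e+5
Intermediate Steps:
s(j) = -4 - j (s(j) = -3 + (-1 - j) = -4 - j)
t(V, W) = -1/21 (t(V, W) = 1/(-21) = -1/21)
(t(15, s(-6)) + 798)**2 = (-1/21 + 798)**2 = (16757/21)**2 = 280797049/441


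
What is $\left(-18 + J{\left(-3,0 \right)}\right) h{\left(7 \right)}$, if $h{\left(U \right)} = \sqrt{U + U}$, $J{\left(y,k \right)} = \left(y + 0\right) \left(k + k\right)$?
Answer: $- 18 \sqrt{14} \approx -67.35$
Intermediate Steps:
$J{\left(y,k \right)} = 2 k y$ ($J{\left(y,k \right)} = y 2 k = 2 k y$)
$h{\left(U \right)} = \sqrt{2} \sqrt{U}$ ($h{\left(U \right)} = \sqrt{2 U} = \sqrt{2} \sqrt{U}$)
$\left(-18 + J{\left(-3,0 \right)}\right) h{\left(7 \right)} = \left(-18 + 2 \cdot 0 \left(-3\right)\right) \sqrt{2} \sqrt{7} = \left(-18 + 0\right) \sqrt{14} = - 18 \sqrt{14}$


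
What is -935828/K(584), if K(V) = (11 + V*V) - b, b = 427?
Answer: -233957/85160 ≈ -2.7473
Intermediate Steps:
K(V) = -416 + V² (K(V) = (11 + V*V) - 1*427 = (11 + V²) - 427 = -416 + V²)
-935828/K(584) = -935828/(-416 + 584²) = -935828/(-416 + 341056) = -935828/340640 = -935828*1/340640 = -233957/85160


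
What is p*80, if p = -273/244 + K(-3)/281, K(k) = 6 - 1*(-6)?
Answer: -1475700/17141 ≈ -86.092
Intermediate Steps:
K(k) = 12 (K(k) = 6 + 6 = 12)
p = -73785/68564 (p = -273/244 + 12/281 = -73785/68564 ≈ -1.0761)
p*80 = -73785/68564*80 = -1475700/17141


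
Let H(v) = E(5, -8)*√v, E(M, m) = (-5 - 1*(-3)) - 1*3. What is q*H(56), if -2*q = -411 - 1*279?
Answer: -3450*√14 ≈ -12909.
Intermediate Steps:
E(M, m) = -5 (E(M, m) = (-5 + 3) - 3 = -2 - 3 = -5)
H(v) = -5*√v
q = 345 (q = -(-411 - 1*279)/2 = -(-411 - 279)/2 = -½*(-690) = 345)
q*H(56) = 345*(-10*√14) = -3450*√14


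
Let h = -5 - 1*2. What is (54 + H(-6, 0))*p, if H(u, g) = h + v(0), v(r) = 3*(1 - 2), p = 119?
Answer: 5236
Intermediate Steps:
v(r) = -3 (v(r) = 3*(-1) = -3)
h = -7 (h = -5 - 2 = -7)
H(u, g) = -10 (H(u, g) = -7 - 3 = -10)
(54 + H(-6, 0))*p = (54 - 10)*119 = 44*119 = 5236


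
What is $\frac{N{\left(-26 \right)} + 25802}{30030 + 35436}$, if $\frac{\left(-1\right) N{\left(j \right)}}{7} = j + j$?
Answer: $\frac{4361}{10911} \approx 0.39969$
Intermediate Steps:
$N{\left(j \right)} = - 14 j$ ($N{\left(j \right)} = - 7 \left(j + j\right) = - 7 \cdot 2 j = - 14 j$)
$\frac{N{\left(-26 \right)} + 25802}{30030 + 35436} = \frac{\left(-14\right) \left(-26\right) + 25802}{30030 + 35436} = \frac{364 + 25802}{65466} = 26166 \cdot \frac{1}{65466} = \frac{4361}{10911}$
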